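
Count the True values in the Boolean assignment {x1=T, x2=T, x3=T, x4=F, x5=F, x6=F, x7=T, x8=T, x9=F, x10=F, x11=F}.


The weight is the number of variables assigned True.
True variables: x1, x2, x3, x7, x8.
Weight = 5.

5


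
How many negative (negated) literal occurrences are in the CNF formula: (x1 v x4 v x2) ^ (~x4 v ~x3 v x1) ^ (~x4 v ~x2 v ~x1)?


Scan each clause for negated literals.
Clause 1: 0 negative; Clause 2: 2 negative; Clause 3: 3 negative.
Total negative literal occurrences = 5.

5


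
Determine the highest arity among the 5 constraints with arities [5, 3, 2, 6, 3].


The arities are: 5, 3, 2, 6, 3.
Scan for the maximum value.
Maximum arity = 6.

6


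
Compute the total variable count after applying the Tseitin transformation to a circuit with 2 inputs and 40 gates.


The Tseitin transformation introduces one auxiliary variable per gate.
Total variables = inputs + gates = 2 + 40 = 42.

42


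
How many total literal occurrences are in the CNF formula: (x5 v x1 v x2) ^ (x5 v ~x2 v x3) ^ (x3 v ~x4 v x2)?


Clause lengths: 3, 3, 3.
Sum = 3 + 3 + 3 = 9.

9


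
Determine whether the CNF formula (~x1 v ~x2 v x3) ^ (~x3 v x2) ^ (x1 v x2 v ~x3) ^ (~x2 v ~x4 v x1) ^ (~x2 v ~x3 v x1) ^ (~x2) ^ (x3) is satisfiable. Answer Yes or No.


Check all 16 possible truth assignments.
Number of satisfying assignments found: 0.
The formula is unsatisfiable.

No


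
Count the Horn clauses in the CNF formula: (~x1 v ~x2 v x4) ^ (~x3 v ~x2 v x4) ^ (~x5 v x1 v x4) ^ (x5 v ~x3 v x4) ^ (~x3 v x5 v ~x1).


A Horn clause has at most one positive literal.
Clause 1: 1 positive lit(s) -> Horn
Clause 2: 1 positive lit(s) -> Horn
Clause 3: 2 positive lit(s) -> not Horn
Clause 4: 2 positive lit(s) -> not Horn
Clause 5: 1 positive lit(s) -> Horn
Total Horn clauses = 3.

3


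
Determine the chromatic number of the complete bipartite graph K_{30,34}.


K_{30,34} is bipartite by definition: the two parts are independent sets, with every edge crossing between them.
Color all vertices in one part with color 1 and all vertices in the other part with color 2.
Since the graph has at least one edge, one color does not suffice.
Chromatic number = 2.

2


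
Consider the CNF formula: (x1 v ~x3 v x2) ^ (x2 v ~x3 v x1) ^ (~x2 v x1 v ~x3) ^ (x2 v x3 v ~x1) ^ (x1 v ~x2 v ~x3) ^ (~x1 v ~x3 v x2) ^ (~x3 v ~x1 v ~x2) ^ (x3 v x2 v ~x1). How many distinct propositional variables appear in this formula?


Identify each distinct variable in the formula.
Variables found: x1, x2, x3.
Total distinct variables = 3.

3


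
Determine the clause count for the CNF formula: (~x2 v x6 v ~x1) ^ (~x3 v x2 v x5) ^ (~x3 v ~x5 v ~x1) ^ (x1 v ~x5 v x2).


Each group enclosed in parentheses joined by ^ is one clause.
Counting the conjuncts: 4 clauses.

4


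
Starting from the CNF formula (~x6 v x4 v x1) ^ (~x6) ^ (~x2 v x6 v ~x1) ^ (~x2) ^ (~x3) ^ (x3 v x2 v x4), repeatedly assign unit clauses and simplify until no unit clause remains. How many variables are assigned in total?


Unit propagation repeatedly assigns the literal in any unit clause, then simplifies.
Assignments in order: x6 = F, x2 = F, x3 = F, x4 = T.
No further unit clauses remain.
Total variables assigned = 4.

4


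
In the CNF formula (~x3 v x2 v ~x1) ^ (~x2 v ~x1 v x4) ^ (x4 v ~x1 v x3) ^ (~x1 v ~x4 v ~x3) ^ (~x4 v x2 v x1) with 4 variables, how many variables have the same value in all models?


Find all satisfying assignments: 8 model(s).
Check which variables have the same value in every model.
No variable is fixed across all models.
Backbone size = 0.

0


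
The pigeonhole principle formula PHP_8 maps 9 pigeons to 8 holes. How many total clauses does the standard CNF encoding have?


The PHP encoding has two parts:
1) At-least-one-hole clauses: 9 (one per pigeon, each with 8 literals).
2) At-most-one-pigeon-per-hole clauses: 8 holes * C(9,2) = 8 * 36 = 288.
Total clauses = 9 + 288 = 297.

297


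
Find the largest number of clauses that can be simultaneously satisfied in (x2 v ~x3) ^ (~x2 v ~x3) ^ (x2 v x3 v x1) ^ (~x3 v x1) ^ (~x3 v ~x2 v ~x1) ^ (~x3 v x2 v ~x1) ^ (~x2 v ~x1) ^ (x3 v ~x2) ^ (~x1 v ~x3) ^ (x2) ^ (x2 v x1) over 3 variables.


Enumerate all 8 truth assignments.
For each, count how many of the 11 clauses are satisfied.
The formula is not fully satisfiable, so the maximum is below 11.
Maximum simultaneously satisfiable clauses = 10.

10


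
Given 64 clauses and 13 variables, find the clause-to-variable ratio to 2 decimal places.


Clause-to-variable ratio = clauses / variables.
64 / 13 = 4.92.

4.92


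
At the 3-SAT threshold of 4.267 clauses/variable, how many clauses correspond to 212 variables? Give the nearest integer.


The 3-SAT phase transition occurs at approximately 4.267 clauses per variable.
m = 4.267 * 212 = 904.604.
Rounded to nearest integer: 905.

905


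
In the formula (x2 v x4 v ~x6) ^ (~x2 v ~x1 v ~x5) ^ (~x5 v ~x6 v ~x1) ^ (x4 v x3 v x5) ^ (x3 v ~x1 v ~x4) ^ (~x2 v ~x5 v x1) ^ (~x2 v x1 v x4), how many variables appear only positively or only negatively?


A pure literal appears in only one polarity across all clauses.
Pure literals: x3 (positive only), x6 (negative only).
Count = 2.

2


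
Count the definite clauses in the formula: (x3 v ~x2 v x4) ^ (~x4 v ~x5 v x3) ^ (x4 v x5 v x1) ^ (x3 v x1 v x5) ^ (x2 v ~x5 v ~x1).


A definite clause has exactly one positive literal.
Clause 1: 2 positive -> not definite
Clause 2: 1 positive -> definite
Clause 3: 3 positive -> not definite
Clause 4: 3 positive -> not definite
Clause 5: 1 positive -> definite
Definite clause count = 2.

2


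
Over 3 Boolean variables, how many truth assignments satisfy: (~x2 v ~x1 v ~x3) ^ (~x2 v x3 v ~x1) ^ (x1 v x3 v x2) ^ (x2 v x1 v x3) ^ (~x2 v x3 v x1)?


Enumerate all 8 truth assignments over 3 variables.
Test each against every clause.
Satisfying assignments found: 4.

4


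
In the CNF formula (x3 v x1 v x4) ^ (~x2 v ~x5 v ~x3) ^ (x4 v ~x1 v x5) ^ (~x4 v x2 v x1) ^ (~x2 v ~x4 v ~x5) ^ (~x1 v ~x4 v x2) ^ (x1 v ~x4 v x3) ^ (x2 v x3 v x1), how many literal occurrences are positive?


Scan each clause for unnegated literals.
Clause 1: 3 positive; Clause 2: 0 positive; Clause 3: 2 positive; Clause 4: 2 positive; Clause 5: 0 positive; Clause 6: 1 positive; Clause 7: 2 positive; Clause 8: 3 positive.
Total positive literal occurrences = 13.

13


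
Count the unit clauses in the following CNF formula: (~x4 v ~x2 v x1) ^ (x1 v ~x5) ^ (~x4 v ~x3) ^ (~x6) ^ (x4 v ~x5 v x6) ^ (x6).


A unit clause contains exactly one literal.
Unit clauses found: (~x6), (x6).
Count = 2.

2


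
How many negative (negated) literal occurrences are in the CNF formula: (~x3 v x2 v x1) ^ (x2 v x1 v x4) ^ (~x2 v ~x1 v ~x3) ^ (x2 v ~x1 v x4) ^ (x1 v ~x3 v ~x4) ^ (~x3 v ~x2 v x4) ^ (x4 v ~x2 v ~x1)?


Scan each clause for negated literals.
Clause 1: 1 negative; Clause 2: 0 negative; Clause 3: 3 negative; Clause 4: 1 negative; Clause 5: 2 negative; Clause 6: 2 negative; Clause 7: 2 negative.
Total negative literal occurrences = 11.

11


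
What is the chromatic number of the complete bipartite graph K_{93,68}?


K_{93,68} is bipartite by definition: the two parts are independent sets, with every edge crossing between them.
Color all vertices in one part with color 1 and all vertices in the other part with color 2.
Since the graph has at least one edge, one color does not suffice.
Chromatic number = 2.

2


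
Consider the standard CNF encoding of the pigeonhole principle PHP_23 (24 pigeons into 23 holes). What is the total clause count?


The PHP encoding has two parts:
1) At-least-one-hole clauses: 24 (one per pigeon, each with 23 literals).
2) At-most-one-pigeon-per-hole clauses: 23 holes * C(24,2) = 23 * 276 = 6348.
Total clauses = 24 + 6348 = 6372.

6372


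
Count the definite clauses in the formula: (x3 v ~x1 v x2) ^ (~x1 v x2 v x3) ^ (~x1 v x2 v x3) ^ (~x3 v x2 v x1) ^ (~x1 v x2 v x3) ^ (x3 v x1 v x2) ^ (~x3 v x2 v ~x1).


A definite clause has exactly one positive literal.
Clause 1: 2 positive -> not definite
Clause 2: 2 positive -> not definite
Clause 3: 2 positive -> not definite
Clause 4: 2 positive -> not definite
Clause 5: 2 positive -> not definite
Clause 6: 3 positive -> not definite
Clause 7: 1 positive -> definite
Definite clause count = 1.

1


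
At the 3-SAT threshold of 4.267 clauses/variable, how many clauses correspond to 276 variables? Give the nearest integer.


The 3-SAT phase transition occurs at approximately 4.267 clauses per variable.
m = 4.267 * 276 = 1177.692.
Rounded to nearest integer: 1178.

1178


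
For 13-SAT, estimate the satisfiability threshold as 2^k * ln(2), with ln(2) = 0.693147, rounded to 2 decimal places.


Using the asymptotic formula: threshold ~ 2^k * ln(2).
2^13 = 8192.
8192 * 0.693147 = 5678.26.

5678.26


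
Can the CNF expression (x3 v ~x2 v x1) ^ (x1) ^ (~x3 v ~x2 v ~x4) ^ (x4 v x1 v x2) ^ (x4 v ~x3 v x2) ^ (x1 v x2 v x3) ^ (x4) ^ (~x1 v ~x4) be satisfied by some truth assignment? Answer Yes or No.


Check all 16 possible truth assignments.
Number of satisfying assignments found: 0.
The formula is unsatisfiable.

No


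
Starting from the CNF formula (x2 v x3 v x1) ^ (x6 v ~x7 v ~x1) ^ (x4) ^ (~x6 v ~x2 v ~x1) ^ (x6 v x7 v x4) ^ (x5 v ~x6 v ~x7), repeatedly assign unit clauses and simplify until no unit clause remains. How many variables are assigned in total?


Unit propagation repeatedly assigns the literal in any unit clause, then simplifies.
Assignments in order: x4 = T.
No further unit clauses remain.
Total variables assigned = 1.

1


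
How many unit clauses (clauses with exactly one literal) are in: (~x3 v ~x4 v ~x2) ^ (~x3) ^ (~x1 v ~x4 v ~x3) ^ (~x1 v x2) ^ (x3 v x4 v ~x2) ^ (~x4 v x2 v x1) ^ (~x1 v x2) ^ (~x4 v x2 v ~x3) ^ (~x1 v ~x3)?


A unit clause contains exactly one literal.
Unit clauses found: (~x3).
Count = 1.

1


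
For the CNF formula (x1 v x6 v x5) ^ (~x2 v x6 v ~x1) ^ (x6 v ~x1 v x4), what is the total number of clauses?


Each group enclosed in parentheses joined by ^ is one clause.
Counting the conjuncts: 3 clauses.

3


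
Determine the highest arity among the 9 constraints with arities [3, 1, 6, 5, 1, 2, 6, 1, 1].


The arities are: 3, 1, 6, 5, 1, 2, 6, 1, 1.
Scan for the maximum value.
Maximum arity = 6.

6


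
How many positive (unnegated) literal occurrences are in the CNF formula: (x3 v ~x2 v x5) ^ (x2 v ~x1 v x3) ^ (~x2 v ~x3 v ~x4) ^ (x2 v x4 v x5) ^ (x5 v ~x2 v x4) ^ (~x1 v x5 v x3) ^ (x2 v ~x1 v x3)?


Scan each clause for unnegated literals.
Clause 1: 2 positive; Clause 2: 2 positive; Clause 3: 0 positive; Clause 4: 3 positive; Clause 5: 2 positive; Clause 6: 2 positive; Clause 7: 2 positive.
Total positive literal occurrences = 13.

13


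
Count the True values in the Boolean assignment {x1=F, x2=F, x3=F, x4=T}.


The weight is the number of variables assigned True.
True variables: x4.
Weight = 1.

1


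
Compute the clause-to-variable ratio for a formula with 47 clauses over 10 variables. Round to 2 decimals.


Clause-to-variable ratio = clauses / variables.
47 / 10 = 4.7.

4.7


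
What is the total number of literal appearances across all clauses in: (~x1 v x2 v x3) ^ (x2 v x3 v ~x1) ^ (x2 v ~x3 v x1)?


Clause lengths: 3, 3, 3.
Sum = 3 + 3 + 3 = 9.

9


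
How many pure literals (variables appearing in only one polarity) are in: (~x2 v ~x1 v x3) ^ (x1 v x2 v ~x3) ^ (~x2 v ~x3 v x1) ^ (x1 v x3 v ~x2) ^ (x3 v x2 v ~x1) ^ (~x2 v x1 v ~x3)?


A pure literal appears in only one polarity across all clauses.
No pure literals found.
Count = 0.

0


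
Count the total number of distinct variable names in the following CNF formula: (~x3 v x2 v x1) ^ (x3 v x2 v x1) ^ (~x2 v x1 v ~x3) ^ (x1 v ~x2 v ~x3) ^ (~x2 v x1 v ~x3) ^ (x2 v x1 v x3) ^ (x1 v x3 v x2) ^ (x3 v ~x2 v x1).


Identify each distinct variable in the formula.
Variables found: x1, x2, x3.
Total distinct variables = 3.

3


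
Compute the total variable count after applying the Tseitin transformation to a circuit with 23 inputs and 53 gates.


The Tseitin transformation introduces one auxiliary variable per gate.
Total variables = inputs + gates = 23 + 53 = 76.

76


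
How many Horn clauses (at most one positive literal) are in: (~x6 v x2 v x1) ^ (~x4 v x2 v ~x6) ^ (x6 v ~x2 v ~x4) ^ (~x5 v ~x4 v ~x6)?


A Horn clause has at most one positive literal.
Clause 1: 2 positive lit(s) -> not Horn
Clause 2: 1 positive lit(s) -> Horn
Clause 3: 1 positive lit(s) -> Horn
Clause 4: 0 positive lit(s) -> Horn
Total Horn clauses = 3.

3


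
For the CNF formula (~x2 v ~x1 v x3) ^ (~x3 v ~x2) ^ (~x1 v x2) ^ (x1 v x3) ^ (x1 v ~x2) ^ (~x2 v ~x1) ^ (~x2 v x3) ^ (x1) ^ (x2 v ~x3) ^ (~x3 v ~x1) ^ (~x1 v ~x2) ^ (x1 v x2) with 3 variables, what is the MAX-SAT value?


Enumerate all 8 truth assignments.
For each, count how many of the 12 clauses are satisfied.
The formula is not fully satisfiable, so the maximum is below 12.
Maximum simultaneously satisfiable clauses = 11.

11


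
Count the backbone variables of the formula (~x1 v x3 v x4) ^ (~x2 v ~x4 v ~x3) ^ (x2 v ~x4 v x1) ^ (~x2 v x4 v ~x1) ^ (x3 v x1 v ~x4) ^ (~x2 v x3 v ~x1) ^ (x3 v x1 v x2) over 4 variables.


Find all satisfying assignments: 6 model(s).
Check which variables have the same value in every model.
No variable is fixed across all models.
Backbone size = 0.

0


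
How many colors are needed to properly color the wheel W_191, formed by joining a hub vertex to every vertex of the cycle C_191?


W_191 consists of the cycle C_191 together with a hub vertex adjacent to every cycle vertex.
The cycle C_191 needs 3 colors (odd cycle -> 3).
The hub is adjacent to every cycle vertex, so it must receive a new color distinct from all of them.
Chromatic number = 3 + 1 = 4.

4


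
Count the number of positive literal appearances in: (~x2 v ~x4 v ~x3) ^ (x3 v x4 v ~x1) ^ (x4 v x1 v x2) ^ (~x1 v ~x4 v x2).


Scan each clause for unnegated literals.
Clause 1: 0 positive; Clause 2: 2 positive; Clause 3: 3 positive; Clause 4: 1 positive.
Total positive literal occurrences = 6.

6


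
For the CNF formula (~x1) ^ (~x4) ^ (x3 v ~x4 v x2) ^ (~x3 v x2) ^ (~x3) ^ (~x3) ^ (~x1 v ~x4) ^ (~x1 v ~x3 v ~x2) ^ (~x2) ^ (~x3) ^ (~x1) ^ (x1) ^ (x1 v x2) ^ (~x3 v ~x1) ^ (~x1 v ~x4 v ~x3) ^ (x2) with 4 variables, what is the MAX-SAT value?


Enumerate all 16 truth assignments.
For each, count how many of the 16 clauses are satisfied.
The formula is not fully satisfiable, so the maximum is below 16.
Maximum simultaneously satisfiable clauses = 14.

14


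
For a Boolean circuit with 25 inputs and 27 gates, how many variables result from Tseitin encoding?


The Tseitin transformation introduces one auxiliary variable per gate.
Total variables = inputs + gates = 25 + 27 = 52.

52


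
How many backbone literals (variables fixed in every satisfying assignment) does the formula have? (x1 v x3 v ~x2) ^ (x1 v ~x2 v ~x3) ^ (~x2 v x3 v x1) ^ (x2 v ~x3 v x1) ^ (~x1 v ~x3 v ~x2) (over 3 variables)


Find all satisfying assignments: 4 model(s).
Check which variables have the same value in every model.
No variable is fixed across all models.
Backbone size = 0.

0


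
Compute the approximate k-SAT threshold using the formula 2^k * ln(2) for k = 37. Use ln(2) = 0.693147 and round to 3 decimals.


Using the asymptotic formula: threshold ~ 2^k * ln(2).
2^37 = 137438953472.
137438953472 * 0.693147 = 95265398282.256.

95265398282.256


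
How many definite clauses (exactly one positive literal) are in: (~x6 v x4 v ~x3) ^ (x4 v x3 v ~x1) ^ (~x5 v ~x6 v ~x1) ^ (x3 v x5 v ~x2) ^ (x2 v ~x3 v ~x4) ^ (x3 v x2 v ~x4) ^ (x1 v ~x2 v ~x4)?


A definite clause has exactly one positive literal.
Clause 1: 1 positive -> definite
Clause 2: 2 positive -> not definite
Clause 3: 0 positive -> not definite
Clause 4: 2 positive -> not definite
Clause 5: 1 positive -> definite
Clause 6: 2 positive -> not definite
Clause 7: 1 positive -> definite
Definite clause count = 3.

3


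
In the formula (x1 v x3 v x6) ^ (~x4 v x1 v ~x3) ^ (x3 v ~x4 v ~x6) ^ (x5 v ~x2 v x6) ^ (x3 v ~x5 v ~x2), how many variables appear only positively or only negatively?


A pure literal appears in only one polarity across all clauses.
Pure literals: x1 (positive only), x2 (negative only), x4 (negative only).
Count = 3.

3


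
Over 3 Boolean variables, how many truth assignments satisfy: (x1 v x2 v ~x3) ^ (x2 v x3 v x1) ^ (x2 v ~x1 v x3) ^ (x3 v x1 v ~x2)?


Enumerate all 8 truth assignments over 3 variables.
Test each against every clause.
Satisfying assignments found: 4.

4


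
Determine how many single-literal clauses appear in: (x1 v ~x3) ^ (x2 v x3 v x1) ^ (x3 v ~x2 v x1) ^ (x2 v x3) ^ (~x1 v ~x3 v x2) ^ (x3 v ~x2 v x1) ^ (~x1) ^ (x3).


A unit clause contains exactly one literal.
Unit clauses found: (~x1), (x3).
Count = 2.

2


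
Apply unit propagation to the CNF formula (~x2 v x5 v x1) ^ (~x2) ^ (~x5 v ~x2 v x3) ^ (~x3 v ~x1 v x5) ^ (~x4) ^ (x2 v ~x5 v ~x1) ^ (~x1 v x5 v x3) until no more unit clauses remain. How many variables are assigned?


Unit propagation repeatedly assigns the literal in any unit clause, then simplifies.
Assignments in order: x2 = F, x4 = F.
No further unit clauses remain.
Total variables assigned = 2.

2


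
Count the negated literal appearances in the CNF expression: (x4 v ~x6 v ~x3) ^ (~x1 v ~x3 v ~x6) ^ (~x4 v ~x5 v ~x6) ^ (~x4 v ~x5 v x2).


Scan each clause for negated literals.
Clause 1: 2 negative; Clause 2: 3 negative; Clause 3: 3 negative; Clause 4: 2 negative.
Total negative literal occurrences = 10.

10


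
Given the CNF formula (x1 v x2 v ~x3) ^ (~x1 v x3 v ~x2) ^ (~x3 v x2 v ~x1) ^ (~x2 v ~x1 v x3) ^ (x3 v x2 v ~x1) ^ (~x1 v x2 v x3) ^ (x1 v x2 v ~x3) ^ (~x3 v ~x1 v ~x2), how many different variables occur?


Identify each distinct variable in the formula.
Variables found: x1, x2, x3.
Total distinct variables = 3.

3


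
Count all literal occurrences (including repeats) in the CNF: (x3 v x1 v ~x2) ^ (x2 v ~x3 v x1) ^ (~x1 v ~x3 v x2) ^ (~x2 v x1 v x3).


Clause lengths: 3, 3, 3, 3.
Sum = 3 + 3 + 3 + 3 = 12.

12


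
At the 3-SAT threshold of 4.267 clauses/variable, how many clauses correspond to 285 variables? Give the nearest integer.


The 3-SAT phase transition occurs at approximately 4.267 clauses per variable.
m = 4.267 * 285 = 1216.095.
Rounded to nearest integer: 1216.

1216


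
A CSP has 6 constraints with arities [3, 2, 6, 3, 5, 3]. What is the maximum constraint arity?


The arities are: 3, 2, 6, 3, 5, 3.
Scan for the maximum value.
Maximum arity = 6.

6


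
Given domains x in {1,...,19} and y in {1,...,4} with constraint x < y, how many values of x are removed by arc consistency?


For the constraint x < y, x needs a supporting value in y's domain.
x can be at most 3 (one less than y's maximum).
Valid x values from domain: 3 out of 19.
Pruned = 19 - 3 = 16.

16


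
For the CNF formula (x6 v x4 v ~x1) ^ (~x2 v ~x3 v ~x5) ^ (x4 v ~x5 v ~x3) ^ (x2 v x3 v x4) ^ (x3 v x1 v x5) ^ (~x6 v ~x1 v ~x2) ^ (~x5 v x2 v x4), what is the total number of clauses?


Each group enclosed in parentheses joined by ^ is one clause.
Counting the conjuncts: 7 clauses.

7


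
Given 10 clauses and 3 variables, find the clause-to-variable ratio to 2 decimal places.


Clause-to-variable ratio = clauses / variables.
10 / 3 = 3.33.

3.33


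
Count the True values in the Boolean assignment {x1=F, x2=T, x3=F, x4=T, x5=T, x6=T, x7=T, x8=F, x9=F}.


The weight is the number of variables assigned True.
True variables: x2, x4, x5, x6, x7.
Weight = 5.

5


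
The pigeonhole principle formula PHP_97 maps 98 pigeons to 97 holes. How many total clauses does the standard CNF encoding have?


The PHP encoding has two parts:
1) At-least-one-hole clauses: 98 (one per pigeon, each with 97 literals).
2) At-most-one-pigeon-per-hole clauses: 97 holes * C(98,2) = 97 * 4753 = 461041.
Total clauses = 98 + 461041 = 461139.

461139


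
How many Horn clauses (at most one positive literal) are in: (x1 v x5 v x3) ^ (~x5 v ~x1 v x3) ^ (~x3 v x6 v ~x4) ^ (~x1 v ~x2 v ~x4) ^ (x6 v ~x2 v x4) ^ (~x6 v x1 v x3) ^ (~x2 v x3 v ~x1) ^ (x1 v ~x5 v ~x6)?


A Horn clause has at most one positive literal.
Clause 1: 3 positive lit(s) -> not Horn
Clause 2: 1 positive lit(s) -> Horn
Clause 3: 1 positive lit(s) -> Horn
Clause 4: 0 positive lit(s) -> Horn
Clause 5: 2 positive lit(s) -> not Horn
Clause 6: 2 positive lit(s) -> not Horn
Clause 7: 1 positive lit(s) -> Horn
Clause 8: 1 positive lit(s) -> Horn
Total Horn clauses = 5.

5


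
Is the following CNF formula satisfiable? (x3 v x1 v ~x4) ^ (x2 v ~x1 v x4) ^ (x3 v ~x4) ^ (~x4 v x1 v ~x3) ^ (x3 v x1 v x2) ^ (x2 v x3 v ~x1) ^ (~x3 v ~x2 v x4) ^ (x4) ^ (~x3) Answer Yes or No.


Check all 16 possible truth assignments.
Number of satisfying assignments found: 0.
The formula is unsatisfiable.

No


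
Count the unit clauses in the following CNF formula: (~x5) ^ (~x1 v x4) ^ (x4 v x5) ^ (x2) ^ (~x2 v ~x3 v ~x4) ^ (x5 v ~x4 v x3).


A unit clause contains exactly one literal.
Unit clauses found: (~x5), (x2).
Count = 2.

2


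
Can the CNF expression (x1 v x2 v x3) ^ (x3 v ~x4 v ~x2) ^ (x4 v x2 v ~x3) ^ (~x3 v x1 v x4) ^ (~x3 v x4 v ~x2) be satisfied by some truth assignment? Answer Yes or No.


Check all 16 possible truth assignments.
Number of satisfying assignments found: 8.
The formula is satisfiable.

Yes


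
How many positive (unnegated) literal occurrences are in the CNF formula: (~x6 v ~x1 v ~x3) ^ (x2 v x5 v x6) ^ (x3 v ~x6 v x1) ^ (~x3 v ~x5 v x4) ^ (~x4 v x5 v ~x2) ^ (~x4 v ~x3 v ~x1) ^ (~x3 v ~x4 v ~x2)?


Scan each clause for unnegated literals.
Clause 1: 0 positive; Clause 2: 3 positive; Clause 3: 2 positive; Clause 4: 1 positive; Clause 5: 1 positive; Clause 6: 0 positive; Clause 7: 0 positive.
Total positive literal occurrences = 7.

7


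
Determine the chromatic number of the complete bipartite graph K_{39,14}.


K_{39,14} is bipartite by definition: the two parts are independent sets, with every edge crossing between them.
Color all vertices in one part with color 1 and all vertices in the other part with color 2.
Since the graph has at least one edge, one color does not suffice.
Chromatic number = 2.

2


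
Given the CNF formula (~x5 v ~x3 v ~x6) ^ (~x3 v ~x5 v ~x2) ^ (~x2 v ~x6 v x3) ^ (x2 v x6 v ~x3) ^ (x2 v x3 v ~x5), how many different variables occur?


Identify each distinct variable in the formula.
Variables found: x2, x3, x5, x6.
Total distinct variables = 4.

4


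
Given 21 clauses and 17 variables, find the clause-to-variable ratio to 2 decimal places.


Clause-to-variable ratio = clauses / variables.
21 / 17 = 1.24.

1.24


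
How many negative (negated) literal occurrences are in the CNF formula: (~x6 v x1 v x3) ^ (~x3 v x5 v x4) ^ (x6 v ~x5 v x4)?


Scan each clause for negated literals.
Clause 1: 1 negative; Clause 2: 1 negative; Clause 3: 1 negative.
Total negative literal occurrences = 3.

3


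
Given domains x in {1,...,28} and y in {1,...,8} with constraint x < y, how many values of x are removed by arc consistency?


For the constraint x < y, x needs a supporting value in y's domain.
x can be at most 7 (one less than y's maximum).
Valid x values from domain: 7 out of 28.
Pruned = 28 - 7 = 21.

21


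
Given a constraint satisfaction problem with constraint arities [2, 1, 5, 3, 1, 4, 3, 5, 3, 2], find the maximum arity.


The arities are: 2, 1, 5, 3, 1, 4, 3, 5, 3, 2.
Scan for the maximum value.
Maximum arity = 5.

5


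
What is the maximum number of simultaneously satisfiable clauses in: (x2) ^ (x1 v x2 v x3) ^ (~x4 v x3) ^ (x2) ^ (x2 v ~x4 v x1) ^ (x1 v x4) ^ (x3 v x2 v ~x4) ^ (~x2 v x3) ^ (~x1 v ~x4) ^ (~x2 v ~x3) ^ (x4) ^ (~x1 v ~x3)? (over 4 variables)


Enumerate all 16 truth assignments.
For each, count how many of the 12 clauses are satisfied.
The formula is not fully satisfiable, so the maximum is below 12.
Maximum simultaneously satisfiable clauses = 11.

11


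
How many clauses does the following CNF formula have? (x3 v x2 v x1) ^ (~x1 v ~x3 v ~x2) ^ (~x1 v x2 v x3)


Each group enclosed in parentheses joined by ^ is one clause.
Counting the conjuncts: 3 clauses.

3


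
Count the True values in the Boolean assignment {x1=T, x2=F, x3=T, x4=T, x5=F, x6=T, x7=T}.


The weight is the number of variables assigned True.
True variables: x1, x3, x4, x6, x7.
Weight = 5.

5


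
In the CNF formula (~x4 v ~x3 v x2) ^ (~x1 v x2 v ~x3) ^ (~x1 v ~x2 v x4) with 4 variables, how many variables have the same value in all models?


Find all satisfying assignments: 11 model(s).
Check which variables have the same value in every model.
No variable is fixed across all models.
Backbone size = 0.

0


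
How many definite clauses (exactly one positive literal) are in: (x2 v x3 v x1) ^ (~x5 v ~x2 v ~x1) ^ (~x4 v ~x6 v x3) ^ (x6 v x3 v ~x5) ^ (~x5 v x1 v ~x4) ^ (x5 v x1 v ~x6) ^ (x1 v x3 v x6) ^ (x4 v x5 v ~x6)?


A definite clause has exactly one positive literal.
Clause 1: 3 positive -> not definite
Clause 2: 0 positive -> not definite
Clause 3: 1 positive -> definite
Clause 4: 2 positive -> not definite
Clause 5: 1 positive -> definite
Clause 6: 2 positive -> not definite
Clause 7: 3 positive -> not definite
Clause 8: 2 positive -> not definite
Definite clause count = 2.

2


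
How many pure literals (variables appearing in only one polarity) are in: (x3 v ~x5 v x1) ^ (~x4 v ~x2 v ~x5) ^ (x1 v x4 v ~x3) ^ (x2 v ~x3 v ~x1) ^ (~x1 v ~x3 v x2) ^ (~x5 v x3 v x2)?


A pure literal appears in only one polarity across all clauses.
Pure literals: x5 (negative only).
Count = 1.

1


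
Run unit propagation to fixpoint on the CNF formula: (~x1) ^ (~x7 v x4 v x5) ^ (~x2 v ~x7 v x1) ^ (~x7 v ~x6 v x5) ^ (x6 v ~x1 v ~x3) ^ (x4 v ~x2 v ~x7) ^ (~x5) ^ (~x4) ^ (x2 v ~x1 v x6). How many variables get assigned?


Unit propagation repeatedly assigns the literal in any unit clause, then simplifies.
Assignments in order: x1 = F, x5 = F, x4 = F, x7 = F.
No further unit clauses remain.
Total variables assigned = 4.

4


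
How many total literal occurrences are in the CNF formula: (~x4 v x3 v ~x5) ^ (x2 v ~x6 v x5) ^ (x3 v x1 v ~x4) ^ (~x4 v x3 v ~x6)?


Clause lengths: 3, 3, 3, 3.
Sum = 3 + 3 + 3 + 3 = 12.

12


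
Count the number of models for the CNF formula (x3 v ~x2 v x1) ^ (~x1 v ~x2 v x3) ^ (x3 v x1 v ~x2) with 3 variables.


Enumerate all 8 truth assignments over 3 variables.
Test each against every clause.
Satisfying assignments found: 6.

6


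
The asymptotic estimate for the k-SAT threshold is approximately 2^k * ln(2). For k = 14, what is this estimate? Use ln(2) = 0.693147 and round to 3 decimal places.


Using the asymptotic formula: threshold ~ 2^k * ln(2).
2^14 = 16384.
16384 * 0.693147 = 11356.52.

11356.52


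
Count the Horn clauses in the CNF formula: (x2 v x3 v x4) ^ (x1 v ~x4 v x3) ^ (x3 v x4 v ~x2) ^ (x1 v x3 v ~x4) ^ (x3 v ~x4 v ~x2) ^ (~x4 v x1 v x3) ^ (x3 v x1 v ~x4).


A Horn clause has at most one positive literal.
Clause 1: 3 positive lit(s) -> not Horn
Clause 2: 2 positive lit(s) -> not Horn
Clause 3: 2 positive lit(s) -> not Horn
Clause 4: 2 positive lit(s) -> not Horn
Clause 5: 1 positive lit(s) -> Horn
Clause 6: 2 positive lit(s) -> not Horn
Clause 7: 2 positive lit(s) -> not Horn
Total Horn clauses = 1.

1


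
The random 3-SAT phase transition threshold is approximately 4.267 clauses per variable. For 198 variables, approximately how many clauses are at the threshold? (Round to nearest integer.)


The 3-SAT phase transition occurs at approximately 4.267 clauses per variable.
m = 4.267 * 198 = 844.866.
Rounded to nearest integer: 845.

845


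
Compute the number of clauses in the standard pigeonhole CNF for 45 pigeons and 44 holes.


The PHP encoding has two parts:
1) At-least-one-hole clauses: 45 (one per pigeon, each with 44 literals).
2) At-most-one-pigeon-per-hole clauses: 44 holes * C(45,2) = 44 * 990 = 43560.
Total clauses = 45 + 43560 = 43605.

43605


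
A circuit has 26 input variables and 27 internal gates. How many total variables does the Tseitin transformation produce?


The Tseitin transformation introduces one auxiliary variable per gate.
Total variables = inputs + gates = 26 + 27 = 53.

53


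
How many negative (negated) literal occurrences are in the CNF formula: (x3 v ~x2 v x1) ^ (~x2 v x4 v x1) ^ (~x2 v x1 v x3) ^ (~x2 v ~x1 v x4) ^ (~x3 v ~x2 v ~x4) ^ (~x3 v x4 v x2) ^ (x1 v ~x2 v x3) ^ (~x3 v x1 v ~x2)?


Scan each clause for negated literals.
Clause 1: 1 negative; Clause 2: 1 negative; Clause 3: 1 negative; Clause 4: 2 negative; Clause 5: 3 negative; Clause 6: 1 negative; Clause 7: 1 negative; Clause 8: 2 negative.
Total negative literal occurrences = 12.

12


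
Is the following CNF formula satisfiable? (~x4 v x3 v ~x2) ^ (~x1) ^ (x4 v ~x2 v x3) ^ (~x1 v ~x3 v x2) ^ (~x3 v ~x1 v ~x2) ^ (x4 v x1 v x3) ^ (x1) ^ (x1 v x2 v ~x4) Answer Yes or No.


Check all 16 possible truth assignments.
Number of satisfying assignments found: 0.
The formula is unsatisfiable.

No


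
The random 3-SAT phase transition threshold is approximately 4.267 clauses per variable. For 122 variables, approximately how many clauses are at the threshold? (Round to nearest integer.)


The 3-SAT phase transition occurs at approximately 4.267 clauses per variable.
m = 4.267 * 122 = 520.574.
Rounded to nearest integer: 521.

521


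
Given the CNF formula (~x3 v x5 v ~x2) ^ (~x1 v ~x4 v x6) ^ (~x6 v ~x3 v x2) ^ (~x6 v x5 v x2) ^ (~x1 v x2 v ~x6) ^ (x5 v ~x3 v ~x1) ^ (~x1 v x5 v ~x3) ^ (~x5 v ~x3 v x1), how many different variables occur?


Identify each distinct variable in the formula.
Variables found: x1, x2, x3, x4, x5, x6.
Total distinct variables = 6.

6


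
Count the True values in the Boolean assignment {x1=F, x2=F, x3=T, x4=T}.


The weight is the number of variables assigned True.
True variables: x3, x4.
Weight = 2.

2


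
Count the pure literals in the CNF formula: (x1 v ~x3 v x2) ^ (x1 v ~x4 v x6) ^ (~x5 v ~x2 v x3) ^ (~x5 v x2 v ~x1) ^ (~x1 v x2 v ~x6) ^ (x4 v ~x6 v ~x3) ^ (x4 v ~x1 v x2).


A pure literal appears in only one polarity across all clauses.
Pure literals: x5 (negative only).
Count = 1.

1


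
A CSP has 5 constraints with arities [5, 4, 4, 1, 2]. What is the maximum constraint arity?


The arities are: 5, 4, 4, 1, 2.
Scan for the maximum value.
Maximum arity = 5.

5


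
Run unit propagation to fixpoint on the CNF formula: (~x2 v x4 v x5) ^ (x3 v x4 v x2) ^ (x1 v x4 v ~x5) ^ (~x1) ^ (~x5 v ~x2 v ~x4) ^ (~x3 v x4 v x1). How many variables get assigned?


Unit propagation repeatedly assigns the literal in any unit clause, then simplifies.
Assignments in order: x1 = F.
No further unit clauses remain.
Total variables assigned = 1.

1


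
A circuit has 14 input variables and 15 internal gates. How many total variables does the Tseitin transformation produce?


The Tseitin transformation introduces one auxiliary variable per gate.
Total variables = inputs + gates = 14 + 15 = 29.

29


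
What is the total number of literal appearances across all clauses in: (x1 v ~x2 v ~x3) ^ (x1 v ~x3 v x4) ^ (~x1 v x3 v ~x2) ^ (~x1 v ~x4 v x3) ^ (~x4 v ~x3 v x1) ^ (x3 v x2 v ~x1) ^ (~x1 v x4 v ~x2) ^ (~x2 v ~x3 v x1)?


Clause lengths: 3, 3, 3, 3, 3, 3, 3, 3.
Sum = 3 + 3 + 3 + 3 + 3 + 3 + 3 + 3 = 24.

24


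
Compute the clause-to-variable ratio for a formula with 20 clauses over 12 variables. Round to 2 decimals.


Clause-to-variable ratio = clauses / variables.
20 / 12 = 1.67.

1.67


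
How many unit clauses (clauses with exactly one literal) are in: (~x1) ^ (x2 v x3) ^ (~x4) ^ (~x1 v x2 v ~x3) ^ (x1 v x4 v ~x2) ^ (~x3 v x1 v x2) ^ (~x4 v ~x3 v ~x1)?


A unit clause contains exactly one literal.
Unit clauses found: (~x1), (~x4).
Count = 2.

2


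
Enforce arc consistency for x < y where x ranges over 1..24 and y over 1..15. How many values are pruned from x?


For the constraint x < y, x needs a supporting value in y's domain.
x can be at most 14 (one less than y's maximum).
Valid x values from domain: 14 out of 24.
Pruned = 24 - 14 = 10.

10


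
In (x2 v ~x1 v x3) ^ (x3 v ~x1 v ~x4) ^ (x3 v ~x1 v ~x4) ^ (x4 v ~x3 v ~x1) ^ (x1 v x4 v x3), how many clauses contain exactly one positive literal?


A definite clause has exactly one positive literal.
Clause 1: 2 positive -> not definite
Clause 2: 1 positive -> definite
Clause 3: 1 positive -> definite
Clause 4: 1 positive -> definite
Clause 5: 3 positive -> not definite
Definite clause count = 3.

3


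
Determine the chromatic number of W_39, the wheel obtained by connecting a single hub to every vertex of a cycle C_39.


W_39 consists of the cycle C_39 together with a hub vertex adjacent to every cycle vertex.
The cycle C_39 needs 3 colors (odd cycle -> 3).
The hub is adjacent to every cycle vertex, so it must receive a new color distinct from all of them.
Chromatic number = 3 + 1 = 4.

4


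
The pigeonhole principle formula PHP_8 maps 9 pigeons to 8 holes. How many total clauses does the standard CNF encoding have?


The PHP encoding has two parts:
1) At-least-one-hole clauses: 9 (one per pigeon, each with 8 literals).
2) At-most-one-pigeon-per-hole clauses: 8 holes * C(9,2) = 8 * 36 = 288.
Total clauses = 9 + 288 = 297.

297


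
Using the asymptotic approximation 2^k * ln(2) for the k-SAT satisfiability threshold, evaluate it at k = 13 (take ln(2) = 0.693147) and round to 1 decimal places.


Using the asymptotic formula: threshold ~ 2^k * ln(2).
2^13 = 8192.
8192 * 0.693147 = 5678.3.

5678.3


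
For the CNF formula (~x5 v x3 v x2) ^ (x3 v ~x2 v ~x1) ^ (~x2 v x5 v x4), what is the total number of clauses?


Each group enclosed in parentheses joined by ^ is one clause.
Counting the conjuncts: 3 clauses.

3


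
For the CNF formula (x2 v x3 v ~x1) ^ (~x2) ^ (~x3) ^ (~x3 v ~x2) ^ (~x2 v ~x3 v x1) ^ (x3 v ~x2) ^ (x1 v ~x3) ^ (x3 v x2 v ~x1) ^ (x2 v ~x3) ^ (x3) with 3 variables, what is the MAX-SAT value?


Enumerate all 8 truth assignments.
For each, count how many of the 10 clauses are satisfied.
The formula is not fully satisfiable, so the maximum is below 10.
Maximum simultaneously satisfiable clauses = 9.

9


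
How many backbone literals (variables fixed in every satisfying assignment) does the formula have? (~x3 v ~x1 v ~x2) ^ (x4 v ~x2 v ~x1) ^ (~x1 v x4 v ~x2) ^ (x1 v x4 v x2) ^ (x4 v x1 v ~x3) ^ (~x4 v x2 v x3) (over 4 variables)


Find all satisfying assignments: 8 model(s).
Check which variables have the same value in every model.
No variable is fixed across all models.
Backbone size = 0.

0


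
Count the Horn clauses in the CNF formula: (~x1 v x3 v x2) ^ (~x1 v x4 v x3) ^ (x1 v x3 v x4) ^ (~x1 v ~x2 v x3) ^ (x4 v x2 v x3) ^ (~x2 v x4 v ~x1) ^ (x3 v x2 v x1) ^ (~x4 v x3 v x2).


A Horn clause has at most one positive literal.
Clause 1: 2 positive lit(s) -> not Horn
Clause 2: 2 positive lit(s) -> not Horn
Clause 3: 3 positive lit(s) -> not Horn
Clause 4: 1 positive lit(s) -> Horn
Clause 5: 3 positive lit(s) -> not Horn
Clause 6: 1 positive lit(s) -> Horn
Clause 7: 3 positive lit(s) -> not Horn
Clause 8: 2 positive lit(s) -> not Horn
Total Horn clauses = 2.

2


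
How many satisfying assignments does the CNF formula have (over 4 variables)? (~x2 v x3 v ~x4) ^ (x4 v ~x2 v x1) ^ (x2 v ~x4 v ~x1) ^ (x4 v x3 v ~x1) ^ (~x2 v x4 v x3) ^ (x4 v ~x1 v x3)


Enumerate all 16 truth assignments over 4 variables.
Test each against every clause.
Satisfying assignments found: 8.

8


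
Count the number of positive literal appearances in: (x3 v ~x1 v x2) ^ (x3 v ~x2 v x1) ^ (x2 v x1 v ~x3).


Scan each clause for unnegated literals.
Clause 1: 2 positive; Clause 2: 2 positive; Clause 3: 2 positive.
Total positive literal occurrences = 6.

6


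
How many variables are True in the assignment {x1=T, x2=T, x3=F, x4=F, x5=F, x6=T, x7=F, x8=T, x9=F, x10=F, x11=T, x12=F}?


The weight is the number of variables assigned True.
True variables: x1, x2, x6, x8, x11.
Weight = 5.

5


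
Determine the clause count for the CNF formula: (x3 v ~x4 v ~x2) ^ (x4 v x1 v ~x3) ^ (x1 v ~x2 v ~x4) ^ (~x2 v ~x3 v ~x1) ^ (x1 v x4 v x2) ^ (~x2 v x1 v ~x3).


Each group enclosed in parentheses joined by ^ is one clause.
Counting the conjuncts: 6 clauses.

6


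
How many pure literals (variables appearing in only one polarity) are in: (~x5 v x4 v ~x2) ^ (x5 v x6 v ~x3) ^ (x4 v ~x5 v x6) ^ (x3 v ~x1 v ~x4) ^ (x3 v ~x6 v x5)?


A pure literal appears in only one polarity across all clauses.
Pure literals: x1 (negative only), x2 (negative only).
Count = 2.

2


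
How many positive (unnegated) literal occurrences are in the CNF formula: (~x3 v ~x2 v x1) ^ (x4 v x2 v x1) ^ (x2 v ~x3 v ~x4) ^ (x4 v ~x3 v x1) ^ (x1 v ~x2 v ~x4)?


Scan each clause for unnegated literals.
Clause 1: 1 positive; Clause 2: 3 positive; Clause 3: 1 positive; Clause 4: 2 positive; Clause 5: 1 positive.
Total positive literal occurrences = 8.

8


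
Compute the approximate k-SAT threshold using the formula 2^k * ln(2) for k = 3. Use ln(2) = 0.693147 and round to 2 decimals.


Using the asymptotic formula: threshold ~ 2^k * ln(2).
2^3 = 8.
8 * 0.693147 = 5.55.

5.55


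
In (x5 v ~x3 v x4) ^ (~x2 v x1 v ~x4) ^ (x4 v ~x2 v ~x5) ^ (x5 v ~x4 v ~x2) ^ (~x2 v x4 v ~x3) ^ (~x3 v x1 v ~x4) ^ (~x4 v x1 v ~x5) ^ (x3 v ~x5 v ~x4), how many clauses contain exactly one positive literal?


A definite clause has exactly one positive literal.
Clause 1: 2 positive -> not definite
Clause 2: 1 positive -> definite
Clause 3: 1 positive -> definite
Clause 4: 1 positive -> definite
Clause 5: 1 positive -> definite
Clause 6: 1 positive -> definite
Clause 7: 1 positive -> definite
Clause 8: 1 positive -> definite
Definite clause count = 7.

7


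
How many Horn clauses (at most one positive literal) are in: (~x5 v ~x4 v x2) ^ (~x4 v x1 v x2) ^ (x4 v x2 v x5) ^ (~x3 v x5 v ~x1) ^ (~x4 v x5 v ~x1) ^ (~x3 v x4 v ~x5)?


A Horn clause has at most one positive literal.
Clause 1: 1 positive lit(s) -> Horn
Clause 2: 2 positive lit(s) -> not Horn
Clause 3: 3 positive lit(s) -> not Horn
Clause 4: 1 positive lit(s) -> Horn
Clause 5: 1 positive lit(s) -> Horn
Clause 6: 1 positive lit(s) -> Horn
Total Horn clauses = 4.

4


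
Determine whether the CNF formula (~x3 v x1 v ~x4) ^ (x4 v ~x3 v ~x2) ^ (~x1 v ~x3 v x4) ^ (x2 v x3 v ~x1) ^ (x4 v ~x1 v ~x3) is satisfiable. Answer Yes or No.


Check all 16 possible truth assignments.
Number of satisfying assignments found: 9.
The formula is satisfiable.

Yes


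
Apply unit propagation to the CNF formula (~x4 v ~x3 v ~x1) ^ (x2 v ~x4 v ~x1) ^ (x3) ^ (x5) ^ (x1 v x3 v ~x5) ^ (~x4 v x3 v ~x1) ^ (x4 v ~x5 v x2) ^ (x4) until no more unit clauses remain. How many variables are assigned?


Unit propagation repeatedly assigns the literal in any unit clause, then simplifies.
Assignments in order: x3 = T, x5 = T, x4 = T, x1 = F.
No further unit clauses remain.
Total variables assigned = 4.

4


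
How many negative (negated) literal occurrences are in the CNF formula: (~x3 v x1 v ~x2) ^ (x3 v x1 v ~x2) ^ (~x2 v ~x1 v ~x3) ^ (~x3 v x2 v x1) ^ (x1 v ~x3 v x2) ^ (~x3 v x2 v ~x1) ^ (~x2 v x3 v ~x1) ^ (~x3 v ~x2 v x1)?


Scan each clause for negated literals.
Clause 1: 2 negative; Clause 2: 1 negative; Clause 3: 3 negative; Clause 4: 1 negative; Clause 5: 1 negative; Clause 6: 2 negative; Clause 7: 2 negative; Clause 8: 2 negative.
Total negative literal occurrences = 14.

14


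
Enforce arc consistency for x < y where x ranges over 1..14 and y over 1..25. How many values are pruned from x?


For the constraint x < y, x needs a supporting value in y's domain.
x can be at most 24 (one less than y's maximum).
Valid x values from domain: 14 out of 14.
Pruned = 14 - 14 = 0.

0


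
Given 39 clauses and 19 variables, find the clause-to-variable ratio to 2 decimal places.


Clause-to-variable ratio = clauses / variables.
39 / 19 = 2.05.

2.05
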